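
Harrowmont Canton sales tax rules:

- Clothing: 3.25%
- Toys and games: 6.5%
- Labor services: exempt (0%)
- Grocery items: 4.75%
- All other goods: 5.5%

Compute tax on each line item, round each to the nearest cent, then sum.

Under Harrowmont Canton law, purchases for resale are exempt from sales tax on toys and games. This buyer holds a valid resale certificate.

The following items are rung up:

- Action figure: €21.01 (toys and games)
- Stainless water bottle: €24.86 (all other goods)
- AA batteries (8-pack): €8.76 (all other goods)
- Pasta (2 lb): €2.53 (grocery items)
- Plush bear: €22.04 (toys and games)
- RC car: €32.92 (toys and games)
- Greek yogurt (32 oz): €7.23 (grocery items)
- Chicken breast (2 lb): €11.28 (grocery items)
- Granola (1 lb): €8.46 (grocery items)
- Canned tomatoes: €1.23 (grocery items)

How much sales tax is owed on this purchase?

€3.31

Action figure €21.01: toys and games, buyer-exempt → 0% → €0.00
Stainless water bottle €24.86: all other goods → 5.5% → €1.37
AA batteries (8-pack) €8.76: all other goods → 5.5% → €0.48
Pasta (2 lb) €2.53: grocery items → 4.75% → €0.12
Plush bear €22.04: toys and games, buyer-exempt → 0% → €0.00
RC car €32.92: toys and games, buyer-exempt → 0% → €0.00
Greek yogurt (32 oz) €7.23: grocery items → 4.75% → €0.34
Chicken breast (2 lb) €11.28: grocery items → 4.75% → €0.54
Granola (1 lb) €8.46: grocery items → 4.75% → €0.40
Canned tomatoes €1.23: grocery items → 4.75% → €0.06
Total tax = €1.37 + €0.48 + €0.12 + €0.34 + €0.54 + €0.40 + €0.06 = €3.31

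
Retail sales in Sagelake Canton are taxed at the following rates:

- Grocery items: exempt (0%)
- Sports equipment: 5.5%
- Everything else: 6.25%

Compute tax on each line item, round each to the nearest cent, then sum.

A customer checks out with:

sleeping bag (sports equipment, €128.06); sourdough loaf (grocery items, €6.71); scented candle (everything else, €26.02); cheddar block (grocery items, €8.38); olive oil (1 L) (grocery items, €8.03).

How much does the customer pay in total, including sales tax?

Sleeping bag €128.06: sports equipment → 5.5% → €7.04
Sourdough loaf €6.71: grocery items → 0% → €0.00
Scented candle €26.02: everything else → 6.25% → €1.63
Cheddar block €8.38: grocery items → 0% → €0.00
Olive oil (1 L) €8.03: grocery items → 0% → €0.00
Subtotal = €177.20; tax = €8.67; total due = €185.87

€185.87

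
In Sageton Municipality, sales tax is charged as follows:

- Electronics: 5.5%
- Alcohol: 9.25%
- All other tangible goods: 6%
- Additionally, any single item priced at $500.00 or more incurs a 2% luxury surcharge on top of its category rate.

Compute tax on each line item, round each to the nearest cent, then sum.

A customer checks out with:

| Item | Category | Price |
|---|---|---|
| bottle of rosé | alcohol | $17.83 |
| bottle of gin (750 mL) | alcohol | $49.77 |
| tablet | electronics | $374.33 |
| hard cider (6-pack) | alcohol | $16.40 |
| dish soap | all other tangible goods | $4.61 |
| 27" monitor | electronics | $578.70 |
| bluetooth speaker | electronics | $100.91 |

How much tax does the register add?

$77.59

Bottle of rosé $17.83: alcohol → 9.25% → $1.65
Bottle of gin (750 mL) $49.77: alcohol → 9.25% → $4.60
Tablet $374.33: electronics → 5.5% → $20.59
Hard cider (6-pack) $16.40: alcohol → 9.25% → $1.52
Dish soap $4.61: all other tangible goods → 6% → $0.28
27" monitor $578.70: electronics → 5.5% + 2% surcharge = 7.5% → $43.40
Bluetooth speaker $100.91: electronics → 5.5% → $5.55
Total tax = $1.65 + $4.60 + $20.59 + $1.52 + $0.28 + $43.40 + $5.55 = $77.59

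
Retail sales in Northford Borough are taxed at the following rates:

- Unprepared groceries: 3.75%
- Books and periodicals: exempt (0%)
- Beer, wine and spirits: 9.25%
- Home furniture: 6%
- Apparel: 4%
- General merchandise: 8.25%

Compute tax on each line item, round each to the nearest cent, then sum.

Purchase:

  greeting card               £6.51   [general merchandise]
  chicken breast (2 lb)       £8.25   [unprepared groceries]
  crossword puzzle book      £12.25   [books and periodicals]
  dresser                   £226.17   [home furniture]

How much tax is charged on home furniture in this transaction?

£13.57

Dresser £226.17: home furniture → 6% → £13.57
Tax on home furniture = £13.57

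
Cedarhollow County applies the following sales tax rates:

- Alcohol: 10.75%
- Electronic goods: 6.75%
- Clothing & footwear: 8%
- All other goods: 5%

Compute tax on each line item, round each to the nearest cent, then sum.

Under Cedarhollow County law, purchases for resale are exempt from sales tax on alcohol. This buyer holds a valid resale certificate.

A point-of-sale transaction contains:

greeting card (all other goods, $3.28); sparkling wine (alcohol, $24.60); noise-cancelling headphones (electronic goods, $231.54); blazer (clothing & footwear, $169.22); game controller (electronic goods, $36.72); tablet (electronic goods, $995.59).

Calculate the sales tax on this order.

$99.01

Greeting card $3.28: all other goods → 5% → $0.16
Sparkling wine $24.60: alcohol, buyer-exempt → 0% → $0.00
Noise-cancelling headphones $231.54: electronic goods → 6.75% → $15.63
Blazer $169.22: clothing & footwear → 8% → $13.54
Game controller $36.72: electronic goods → 6.75% → $2.48
Tablet $995.59: electronic goods → 6.75% → $67.20
Total tax = $0.16 + $15.63 + $13.54 + $2.48 + $67.20 = $99.01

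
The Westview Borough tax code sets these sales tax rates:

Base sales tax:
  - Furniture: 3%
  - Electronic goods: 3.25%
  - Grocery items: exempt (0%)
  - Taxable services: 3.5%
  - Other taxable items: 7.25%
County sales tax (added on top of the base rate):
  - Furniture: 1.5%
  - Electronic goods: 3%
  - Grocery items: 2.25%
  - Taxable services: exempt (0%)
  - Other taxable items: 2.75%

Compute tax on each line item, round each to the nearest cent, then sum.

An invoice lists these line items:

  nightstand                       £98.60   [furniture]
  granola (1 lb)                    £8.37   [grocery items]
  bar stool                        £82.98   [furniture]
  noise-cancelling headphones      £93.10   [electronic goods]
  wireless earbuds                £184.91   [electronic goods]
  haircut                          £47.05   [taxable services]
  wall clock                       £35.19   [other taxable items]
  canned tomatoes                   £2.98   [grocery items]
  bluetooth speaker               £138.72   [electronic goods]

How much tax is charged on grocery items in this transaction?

£0.26

Granola (1 lb) £8.37: grocery items → 0% + 2.25% county = 2.25% → £0.19
Canned tomatoes £2.98: grocery items → 0% + 2.25% county = 2.25% → £0.07
Tax on grocery items = £0.19 + £0.07 = £0.26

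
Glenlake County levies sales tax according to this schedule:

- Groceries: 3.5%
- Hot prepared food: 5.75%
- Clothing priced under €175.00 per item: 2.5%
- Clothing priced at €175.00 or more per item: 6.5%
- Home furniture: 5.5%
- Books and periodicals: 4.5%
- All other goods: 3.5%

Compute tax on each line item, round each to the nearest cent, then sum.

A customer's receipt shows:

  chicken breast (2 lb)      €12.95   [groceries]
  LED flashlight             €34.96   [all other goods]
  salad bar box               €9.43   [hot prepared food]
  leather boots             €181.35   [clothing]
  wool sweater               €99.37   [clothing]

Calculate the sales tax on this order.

Chicken breast (2 lb) €12.95: groceries → 3.5% → €0.45
LED flashlight €34.96: all other goods → 3.5% → €1.22
Salad bar box €9.43: hot prepared food → 5.75% → €0.54
Leather boots €181.35: clothing, €175.00 or more → 6.5% → €11.79
Wool sweater €99.37: clothing, under €175.00 → 2.5% → €2.48
Total tax = €0.45 + €1.22 + €0.54 + €11.79 + €2.48 = €16.48

€16.48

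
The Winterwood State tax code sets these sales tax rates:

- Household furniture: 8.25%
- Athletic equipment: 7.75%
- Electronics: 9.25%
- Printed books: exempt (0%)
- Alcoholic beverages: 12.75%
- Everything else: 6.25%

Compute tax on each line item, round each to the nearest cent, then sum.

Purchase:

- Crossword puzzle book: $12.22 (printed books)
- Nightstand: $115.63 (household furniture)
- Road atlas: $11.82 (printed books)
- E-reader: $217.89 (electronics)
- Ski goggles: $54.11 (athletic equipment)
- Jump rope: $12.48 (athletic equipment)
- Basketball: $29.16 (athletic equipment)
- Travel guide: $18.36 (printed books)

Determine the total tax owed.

$37.11

Crossword puzzle book $12.22: printed books → 0% → $0.00
Nightstand $115.63: household furniture → 8.25% → $9.54
Road atlas $11.82: printed books → 0% → $0.00
E-reader $217.89: electronics → 9.25% → $20.15
Ski goggles $54.11: athletic equipment → 7.75% → $4.19
Jump rope $12.48: athletic equipment → 7.75% → $0.97
Basketball $29.16: athletic equipment → 7.75% → $2.26
Travel guide $18.36: printed books → 0% → $0.00
Total tax = $9.54 + $20.15 + $4.19 + $0.97 + $2.26 = $37.11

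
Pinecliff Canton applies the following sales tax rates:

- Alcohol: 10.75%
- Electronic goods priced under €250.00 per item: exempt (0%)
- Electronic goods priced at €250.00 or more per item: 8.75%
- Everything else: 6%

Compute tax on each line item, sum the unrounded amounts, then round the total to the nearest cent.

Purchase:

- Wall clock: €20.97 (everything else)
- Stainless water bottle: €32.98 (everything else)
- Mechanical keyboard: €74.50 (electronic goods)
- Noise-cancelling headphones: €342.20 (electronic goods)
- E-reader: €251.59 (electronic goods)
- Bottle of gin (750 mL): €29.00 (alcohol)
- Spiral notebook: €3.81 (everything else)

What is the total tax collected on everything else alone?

Wall clock €20.97: everything else → 6% → €1.2582
Stainless water bottle €32.98: everything else → 6% → €1.9788
Spiral notebook €3.81: everything else → 6% → €0.2286
Tax on everything else: unrounded sum = €3.4656 → €3.47

€3.47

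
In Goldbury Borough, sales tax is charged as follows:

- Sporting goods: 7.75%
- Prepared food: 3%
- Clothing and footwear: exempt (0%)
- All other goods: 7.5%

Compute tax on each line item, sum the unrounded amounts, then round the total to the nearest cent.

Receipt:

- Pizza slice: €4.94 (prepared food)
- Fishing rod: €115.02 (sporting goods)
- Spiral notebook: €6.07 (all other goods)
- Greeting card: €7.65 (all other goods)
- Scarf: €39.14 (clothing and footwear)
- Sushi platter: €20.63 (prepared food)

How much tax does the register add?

Pizza slice €4.94: prepared food → 3% → €0.1482
Fishing rod €115.02: sporting goods → 7.75% → €8.91405
Spiral notebook €6.07: all other goods → 7.5% → €0.45525
Greeting card €7.65: all other goods → 7.5% → €0.57375
Scarf €39.14: clothing and footwear → 0% → €0.00
Sushi platter €20.63: prepared food → 3% → €0.6189
Unrounded tax sum = €10.71015 → €10.71

€10.71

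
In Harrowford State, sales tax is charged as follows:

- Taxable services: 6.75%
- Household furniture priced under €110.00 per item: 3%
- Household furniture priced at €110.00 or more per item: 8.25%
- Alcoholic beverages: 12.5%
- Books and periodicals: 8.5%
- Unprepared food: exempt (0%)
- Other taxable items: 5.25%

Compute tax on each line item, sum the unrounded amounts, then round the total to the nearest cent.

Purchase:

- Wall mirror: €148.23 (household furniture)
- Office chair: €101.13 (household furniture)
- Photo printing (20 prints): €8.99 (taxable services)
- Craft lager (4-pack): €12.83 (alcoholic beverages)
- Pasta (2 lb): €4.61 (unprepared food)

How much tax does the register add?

€17.47

Wall mirror €148.23: household furniture, €110.00 or more → 8.25% → €12.228975
Office chair €101.13: household furniture, under €110.00 → 3% → €3.0339
Photo printing (20 prints) €8.99: taxable services → 6.75% → €0.606825
Craft lager (4-pack) €12.83: alcoholic beverages → 12.5% → €1.60375
Pasta (2 lb) €4.61: unprepared food → 0% → €0.00
Unrounded tax sum = €17.47345 → €17.47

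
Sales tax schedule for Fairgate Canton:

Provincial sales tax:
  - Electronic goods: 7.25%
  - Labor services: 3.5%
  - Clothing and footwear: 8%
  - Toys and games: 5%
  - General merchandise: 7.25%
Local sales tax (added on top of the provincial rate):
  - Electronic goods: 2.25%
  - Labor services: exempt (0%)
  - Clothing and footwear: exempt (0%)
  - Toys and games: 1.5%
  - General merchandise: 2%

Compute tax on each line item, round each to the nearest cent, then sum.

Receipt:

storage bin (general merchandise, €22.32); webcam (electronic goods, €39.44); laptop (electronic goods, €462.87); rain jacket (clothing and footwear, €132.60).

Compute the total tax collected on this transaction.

€60.39

Storage bin €22.32: general merchandise → 7.25% + 2% local = 9.25% → €2.06
Webcam €39.44: electronic goods → 7.25% + 2.25% local = 9.5% → €3.75
Laptop €462.87: electronic goods → 7.25% + 2.25% local = 9.5% → €43.97
Rain jacket €132.60: clothing and footwear → 8% + 0% local = 8% → €10.61
Total tax = €2.06 + €3.75 + €43.97 + €10.61 = €60.39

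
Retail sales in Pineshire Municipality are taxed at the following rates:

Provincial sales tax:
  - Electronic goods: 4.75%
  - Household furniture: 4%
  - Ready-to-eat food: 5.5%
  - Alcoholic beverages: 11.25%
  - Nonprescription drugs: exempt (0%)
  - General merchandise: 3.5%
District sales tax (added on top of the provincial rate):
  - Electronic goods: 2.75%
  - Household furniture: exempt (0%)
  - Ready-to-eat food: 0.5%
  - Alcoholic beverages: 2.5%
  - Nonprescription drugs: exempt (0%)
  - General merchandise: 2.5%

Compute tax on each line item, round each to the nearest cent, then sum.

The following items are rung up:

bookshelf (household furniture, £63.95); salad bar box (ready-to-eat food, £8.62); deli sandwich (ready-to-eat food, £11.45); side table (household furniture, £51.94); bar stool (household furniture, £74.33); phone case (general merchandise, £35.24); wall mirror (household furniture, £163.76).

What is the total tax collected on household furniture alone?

£14.16

Bookshelf £63.95: household furniture → 4% + 0% district = 4% → £2.56
Side table £51.94: household furniture → 4% + 0% district = 4% → £2.08
Bar stool £74.33: household furniture → 4% + 0% district = 4% → £2.97
Wall mirror £163.76: household furniture → 4% + 0% district = 4% → £6.55
Tax on household furniture = £2.56 + £2.08 + £2.97 + £6.55 = £14.16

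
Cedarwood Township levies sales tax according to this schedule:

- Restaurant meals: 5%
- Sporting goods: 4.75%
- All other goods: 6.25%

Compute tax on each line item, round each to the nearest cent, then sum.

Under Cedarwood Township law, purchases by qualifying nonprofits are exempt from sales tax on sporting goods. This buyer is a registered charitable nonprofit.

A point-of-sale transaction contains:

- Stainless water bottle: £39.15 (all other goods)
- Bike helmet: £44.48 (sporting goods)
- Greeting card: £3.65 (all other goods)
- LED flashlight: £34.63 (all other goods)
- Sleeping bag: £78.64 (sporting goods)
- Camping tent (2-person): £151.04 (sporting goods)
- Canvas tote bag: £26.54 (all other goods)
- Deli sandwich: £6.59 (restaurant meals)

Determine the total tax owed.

Stainless water bottle £39.15: all other goods → 6.25% → £2.45
Bike helmet £44.48: sporting goods, buyer-exempt → 0% → £0.00
Greeting card £3.65: all other goods → 6.25% → £0.23
LED flashlight £34.63: all other goods → 6.25% → £2.16
Sleeping bag £78.64: sporting goods, buyer-exempt → 0% → £0.00
Camping tent (2-person) £151.04: sporting goods, buyer-exempt → 0% → £0.00
Canvas tote bag £26.54: all other goods → 6.25% → £1.66
Deli sandwich £6.59: restaurant meals → 5% → £0.33
Total tax = £2.45 + £0.23 + £2.16 + £1.66 + £0.33 = £6.83

£6.83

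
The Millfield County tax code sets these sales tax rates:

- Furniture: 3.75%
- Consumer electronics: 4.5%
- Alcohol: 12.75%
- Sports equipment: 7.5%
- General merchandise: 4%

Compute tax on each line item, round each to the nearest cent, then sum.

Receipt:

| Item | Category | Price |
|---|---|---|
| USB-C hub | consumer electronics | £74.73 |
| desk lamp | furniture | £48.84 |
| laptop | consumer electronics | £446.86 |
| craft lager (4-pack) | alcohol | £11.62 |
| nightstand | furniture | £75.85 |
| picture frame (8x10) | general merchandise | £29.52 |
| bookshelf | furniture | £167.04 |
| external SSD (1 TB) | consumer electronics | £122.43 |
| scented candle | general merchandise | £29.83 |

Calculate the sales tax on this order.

£43.76

USB-C hub £74.73: consumer electronics → 4.5% → £3.36
Desk lamp £48.84: furniture → 3.75% → £1.83
Laptop £446.86: consumer electronics → 4.5% → £20.11
Craft lager (4-pack) £11.62: alcohol → 12.75% → £1.48
Nightstand £75.85: furniture → 3.75% → £2.84
Picture frame (8x10) £29.52: general merchandise → 4% → £1.18
Bookshelf £167.04: furniture → 3.75% → £6.26
External SSD (1 TB) £122.43: consumer electronics → 4.5% → £5.51
Scented candle £29.83: general merchandise → 4% → £1.19
Total tax = £3.36 + £1.83 + £20.11 + £1.48 + £2.84 + £1.18 + £6.26 + £5.51 + £1.19 = £43.76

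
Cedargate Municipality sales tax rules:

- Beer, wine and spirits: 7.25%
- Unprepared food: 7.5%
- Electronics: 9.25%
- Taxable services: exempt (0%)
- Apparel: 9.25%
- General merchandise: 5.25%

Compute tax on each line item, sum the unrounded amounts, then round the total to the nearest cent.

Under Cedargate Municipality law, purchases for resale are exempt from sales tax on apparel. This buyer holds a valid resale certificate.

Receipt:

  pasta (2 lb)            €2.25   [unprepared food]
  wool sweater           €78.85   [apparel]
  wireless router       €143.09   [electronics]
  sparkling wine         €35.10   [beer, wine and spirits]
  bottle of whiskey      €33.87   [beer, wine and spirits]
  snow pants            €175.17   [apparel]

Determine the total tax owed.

Pasta (2 lb) €2.25: unprepared food → 7.5% → €0.16875
Wool sweater €78.85: apparel, buyer-exempt → 0% → €0.00
Wireless router €143.09: electronics → 9.25% → €13.235825
Sparkling wine €35.10: beer, wine and spirits → 7.25% → €2.54475
Bottle of whiskey €33.87: beer, wine and spirits → 7.25% → €2.455575
Snow pants €175.17: apparel, buyer-exempt → 0% → €0.00
Unrounded tax sum = €18.4049 → €18.40

€18.40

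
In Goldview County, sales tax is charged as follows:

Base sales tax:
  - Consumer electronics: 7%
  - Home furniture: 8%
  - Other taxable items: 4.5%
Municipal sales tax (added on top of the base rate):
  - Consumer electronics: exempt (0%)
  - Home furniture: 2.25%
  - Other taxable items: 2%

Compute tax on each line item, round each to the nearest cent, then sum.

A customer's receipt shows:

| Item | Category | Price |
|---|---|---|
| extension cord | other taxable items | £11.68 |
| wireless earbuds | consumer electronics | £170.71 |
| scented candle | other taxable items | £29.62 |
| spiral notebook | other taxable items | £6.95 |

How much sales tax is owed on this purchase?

£15.09

Extension cord £11.68: other taxable items → 4.5% + 2% municipal = 6.5% → £0.76
Wireless earbuds £170.71: consumer electronics → 7% + 0% municipal = 7% → £11.95
Scented candle £29.62: other taxable items → 4.5% + 2% municipal = 6.5% → £1.93
Spiral notebook £6.95: other taxable items → 4.5% + 2% municipal = 6.5% → £0.45
Total tax = £0.76 + £11.95 + £1.93 + £0.45 = £15.09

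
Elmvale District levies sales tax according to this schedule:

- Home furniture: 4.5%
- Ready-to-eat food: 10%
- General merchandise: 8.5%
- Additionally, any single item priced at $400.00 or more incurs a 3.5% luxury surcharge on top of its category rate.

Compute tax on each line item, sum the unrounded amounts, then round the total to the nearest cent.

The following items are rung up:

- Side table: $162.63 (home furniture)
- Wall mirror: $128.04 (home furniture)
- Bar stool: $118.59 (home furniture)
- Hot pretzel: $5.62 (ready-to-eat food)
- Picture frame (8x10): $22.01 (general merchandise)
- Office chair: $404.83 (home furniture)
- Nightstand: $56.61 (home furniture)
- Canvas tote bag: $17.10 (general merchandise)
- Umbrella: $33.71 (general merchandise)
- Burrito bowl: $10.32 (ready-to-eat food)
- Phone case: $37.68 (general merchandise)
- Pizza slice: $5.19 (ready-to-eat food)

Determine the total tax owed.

$64.86

Side table $162.63: home furniture → 4.5% → $7.31835
Wall mirror $128.04: home furniture → 4.5% → $5.7618
Bar stool $118.59: home furniture → 4.5% → $5.33655
Hot pretzel $5.62: ready-to-eat food → 10% → $0.562
Picture frame (8x10) $22.01: general merchandise → 8.5% → $1.87085
Office chair $404.83: home furniture → 4.5% + 3.5% surcharge = 8% → $32.3864
Nightstand $56.61: home furniture → 4.5% → $2.54745
Canvas tote bag $17.10: general merchandise → 8.5% → $1.4535
Umbrella $33.71: general merchandise → 8.5% → $2.86535
Burrito bowl $10.32: ready-to-eat food → 10% → $1.032
Phone case $37.68: general merchandise → 8.5% → $3.2028
Pizza slice $5.19: ready-to-eat food → 10% → $0.519
Unrounded tax sum = $64.85605 → $64.86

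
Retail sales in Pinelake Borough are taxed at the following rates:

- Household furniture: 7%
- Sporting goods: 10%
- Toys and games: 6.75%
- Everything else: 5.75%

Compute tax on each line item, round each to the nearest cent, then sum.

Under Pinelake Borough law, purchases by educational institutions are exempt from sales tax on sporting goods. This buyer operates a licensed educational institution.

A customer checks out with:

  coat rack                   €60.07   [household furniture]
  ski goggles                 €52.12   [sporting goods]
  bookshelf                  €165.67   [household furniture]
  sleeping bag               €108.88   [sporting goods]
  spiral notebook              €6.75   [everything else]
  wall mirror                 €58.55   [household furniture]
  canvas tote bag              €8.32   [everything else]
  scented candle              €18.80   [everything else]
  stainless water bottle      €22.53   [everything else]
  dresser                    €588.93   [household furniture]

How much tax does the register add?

€64.38

Coat rack €60.07: household furniture → 7% → €4.20
Ski goggles €52.12: sporting goods, buyer-exempt → 0% → €0.00
Bookshelf €165.67: household furniture → 7% → €11.60
Sleeping bag €108.88: sporting goods, buyer-exempt → 0% → €0.00
Spiral notebook €6.75: everything else → 5.75% → €0.39
Wall mirror €58.55: household furniture → 7% → €4.10
Canvas tote bag €8.32: everything else → 5.75% → €0.48
Scented candle €18.80: everything else → 5.75% → €1.08
Stainless water bottle €22.53: everything else → 5.75% → €1.30
Dresser €588.93: household furniture → 7% → €41.23
Total tax = €4.20 + €11.60 + €0.39 + €4.10 + €0.48 + €1.08 + €1.30 + €41.23 = €64.38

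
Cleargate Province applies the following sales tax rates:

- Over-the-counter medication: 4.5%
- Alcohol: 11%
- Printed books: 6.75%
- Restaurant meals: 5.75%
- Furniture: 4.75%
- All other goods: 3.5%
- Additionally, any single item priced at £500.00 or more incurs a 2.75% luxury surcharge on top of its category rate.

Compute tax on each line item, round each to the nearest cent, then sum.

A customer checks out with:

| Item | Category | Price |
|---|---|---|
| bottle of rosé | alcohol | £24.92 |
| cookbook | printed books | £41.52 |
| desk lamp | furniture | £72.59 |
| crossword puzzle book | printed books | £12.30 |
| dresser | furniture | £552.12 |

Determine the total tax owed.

Bottle of rosé £24.92: alcohol → 11% → £2.74
Cookbook £41.52: printed books → 6.75% → £2.80
Desk lamp £72.59: furniture → 4.75% → £3.45
Crossword puzzle book £12.30: printed books → 6.75% → £0.83
Dresser £552.12: furniture → 4.75% + 2.75% surcharge = 7.5% → £41.41
Total tax = £2.74 + £2.80 + £3.45 + £0.83 + £41.41 = £51.23

£51.23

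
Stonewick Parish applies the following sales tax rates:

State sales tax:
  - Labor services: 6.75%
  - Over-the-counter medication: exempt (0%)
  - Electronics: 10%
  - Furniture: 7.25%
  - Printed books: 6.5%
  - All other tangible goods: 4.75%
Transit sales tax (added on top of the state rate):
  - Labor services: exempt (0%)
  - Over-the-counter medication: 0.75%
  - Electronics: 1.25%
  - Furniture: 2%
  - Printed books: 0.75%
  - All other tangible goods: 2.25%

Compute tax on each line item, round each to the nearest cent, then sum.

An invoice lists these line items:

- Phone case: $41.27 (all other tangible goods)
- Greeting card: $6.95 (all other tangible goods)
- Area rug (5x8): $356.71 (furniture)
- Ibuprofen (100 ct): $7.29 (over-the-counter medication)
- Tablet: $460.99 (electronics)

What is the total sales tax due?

$88.29

Phone case $41.27: all other tangible goods → 4.75% + 2.25% transit = 7% → $2.89
Greeting card $6.95: all other tangible goods → 4.75% + 2.25% transit = 7% → $0.49
Area rug (5x8) $356.71: furniture → 7.25% + 2% transit = 9.25% → $33.00
Ibuprofen (100 ct) $7.29: over-the-counter medication → 0% + 0.75% transit = 0.75% → $0.05
Tablet $460.99: electronics → 10% + 1.25% transit = 11.25% → $51.86
Total tax = $2.89 + $0.49 + $33.00 + $0.05 + $51.86 = $88.29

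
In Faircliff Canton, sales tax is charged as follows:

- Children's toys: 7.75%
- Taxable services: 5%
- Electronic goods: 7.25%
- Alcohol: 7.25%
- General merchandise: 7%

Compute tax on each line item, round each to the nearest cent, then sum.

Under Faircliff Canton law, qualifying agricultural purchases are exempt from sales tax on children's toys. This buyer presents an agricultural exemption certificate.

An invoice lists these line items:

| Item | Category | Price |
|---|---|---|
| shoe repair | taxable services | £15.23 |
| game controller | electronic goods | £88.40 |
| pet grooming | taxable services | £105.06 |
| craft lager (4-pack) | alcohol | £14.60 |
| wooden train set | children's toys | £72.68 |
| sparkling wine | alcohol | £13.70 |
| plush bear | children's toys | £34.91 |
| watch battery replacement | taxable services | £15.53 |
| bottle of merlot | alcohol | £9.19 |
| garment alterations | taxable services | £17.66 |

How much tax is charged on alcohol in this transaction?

£2.72

Craft lager (4-pack) £14.60: alcohol → 7.25% → £1.06
Sparkling wine £13.70: alcohol → 7.25% → £0.99
Bottle of merlot £9.19: alcohol → 7.25% → £0.67
Tax on alcohol = £1.06 + £0.99 + £0.67 = £2.72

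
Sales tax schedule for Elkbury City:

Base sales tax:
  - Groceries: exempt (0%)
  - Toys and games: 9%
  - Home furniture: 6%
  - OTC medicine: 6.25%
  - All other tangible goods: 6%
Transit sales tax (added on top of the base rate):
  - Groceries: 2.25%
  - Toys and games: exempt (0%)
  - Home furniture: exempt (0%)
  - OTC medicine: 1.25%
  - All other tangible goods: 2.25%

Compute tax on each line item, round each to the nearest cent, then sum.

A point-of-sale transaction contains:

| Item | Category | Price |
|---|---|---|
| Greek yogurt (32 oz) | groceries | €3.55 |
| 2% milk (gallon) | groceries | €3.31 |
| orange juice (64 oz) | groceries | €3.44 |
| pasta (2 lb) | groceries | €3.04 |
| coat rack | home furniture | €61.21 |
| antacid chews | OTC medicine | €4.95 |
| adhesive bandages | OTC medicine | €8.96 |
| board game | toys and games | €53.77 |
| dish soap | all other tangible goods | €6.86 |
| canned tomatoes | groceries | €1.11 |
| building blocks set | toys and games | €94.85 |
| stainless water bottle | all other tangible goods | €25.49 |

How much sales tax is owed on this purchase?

Greek yogurt (32 oz) €3.55: groceries → 0% + 2.25% transit = 2.25% → €0.08
2% milk (gallon) €3.31: groceries → 0% + 2.25% transit = 2.25% → €0.07
Orange juice (64 oz) €3.44: groceries → 0% + 2.25% transit = 2.25% → €0.08
Pasta (2 lb) €3.04: groceries → 0% + 2.25% transit = 2.25% → €0.07
Coat rack €61.21: home furniture → 6% + 0% transit = 6% → €3.67
Antacid chews €4.95: OTC medicine → 6.25% + 1.25% transit = 7.5% → €0.37
Adhesive bandages €8.96: OTC medicine → 6.25% + 1.25% transit = 7.5% → €0.67
Board game €53.77: toys and games → 9% + 0% transit = 9% → €4.84
Dish soap €6.86: all other tangible goods → 6% + 2.25% transit = 8.25% → €0.57
Canned tomatoes €1.11: groceries → 0% + 2.25% transit = 2.25% → €0.02
Building blocks set €94.85: toys and games → 9% + 0% transit = 9% → €8.54
Stainless water bottle €25.49: all other tangible goods → 6% + 2.25% transit = 8.25% → €2.10
Total tax = €0.08 + €0.07 + €0.08 + €0.07 + €3.67 + €0.37 + €0.67 + €4.84 + €0.57 + €0.02 + €8.54 + €2.10 = €21.08

€21.08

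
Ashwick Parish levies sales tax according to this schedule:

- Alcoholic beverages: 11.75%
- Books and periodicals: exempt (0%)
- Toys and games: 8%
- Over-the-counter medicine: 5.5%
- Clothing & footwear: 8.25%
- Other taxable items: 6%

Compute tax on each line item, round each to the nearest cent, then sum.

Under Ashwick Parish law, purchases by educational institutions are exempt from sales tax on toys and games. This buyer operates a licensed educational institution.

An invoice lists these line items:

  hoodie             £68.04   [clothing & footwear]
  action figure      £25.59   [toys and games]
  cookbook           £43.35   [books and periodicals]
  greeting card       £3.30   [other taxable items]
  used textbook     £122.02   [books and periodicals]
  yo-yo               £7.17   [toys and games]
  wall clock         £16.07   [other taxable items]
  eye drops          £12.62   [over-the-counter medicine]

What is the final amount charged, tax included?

£305.62

Hoodie £68.04: clothing & footwear → 8.25% → £5.61
Action figure £25.59: toys and games, buyer-exempt → 0% → £0.00
Cookbook £43.35: books and periodicals → 0% → £0.00
Greeting card £3.30: other taxable items → 6% → £0.20
Used textbook £122.02: books and periodicals → 0% → £0.00
Yo-yo £7.17: toys and games, buyer-exempt → 0% → £0.00
Wall clock £16.07: other taxable items → 6% → £0.96
Eye drops £12.62: over-the-counter medicine → 5.5% → £0.69
Subtotal = £298.16; tax = £7.46; total due = £305.62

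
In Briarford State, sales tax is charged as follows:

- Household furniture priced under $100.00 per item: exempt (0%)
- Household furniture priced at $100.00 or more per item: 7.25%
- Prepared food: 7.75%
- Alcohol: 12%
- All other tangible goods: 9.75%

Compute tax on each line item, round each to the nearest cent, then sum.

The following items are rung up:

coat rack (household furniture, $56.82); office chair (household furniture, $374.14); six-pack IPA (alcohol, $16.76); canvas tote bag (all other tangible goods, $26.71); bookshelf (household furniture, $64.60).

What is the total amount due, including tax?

Coat rack $56.82: household furniture, under $100.00 → 0% → $0.00
Office chair $374.14: household furniture, $100.00 or more → 7.25% → $27.13
Six-pack IPA $16.76: alcohol → 12% → $2.01
Canvas tote bag $26.71: all other tangible goods → 9.75% → $2.60
Bookshelf $64.60: household furniture, under $100.00 → 0% → $0.00
Subtotal = $539.03; tax = $31.74; total due = $570.77

$570.77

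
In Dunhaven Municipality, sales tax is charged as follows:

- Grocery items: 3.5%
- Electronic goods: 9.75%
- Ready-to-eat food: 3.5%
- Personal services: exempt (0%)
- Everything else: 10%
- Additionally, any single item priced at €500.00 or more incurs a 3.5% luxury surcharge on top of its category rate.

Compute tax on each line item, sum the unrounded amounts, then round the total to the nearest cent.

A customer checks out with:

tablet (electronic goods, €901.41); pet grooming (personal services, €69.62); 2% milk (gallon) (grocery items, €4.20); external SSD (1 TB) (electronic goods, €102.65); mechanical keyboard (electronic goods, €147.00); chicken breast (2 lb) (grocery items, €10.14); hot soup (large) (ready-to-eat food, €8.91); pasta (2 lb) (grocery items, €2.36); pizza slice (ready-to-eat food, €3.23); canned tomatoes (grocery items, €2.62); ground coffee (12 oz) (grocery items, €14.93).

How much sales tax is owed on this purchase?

Tablet €901.41: electronic goods → 9.75% + 3.5% surcharge = 13.25% → €119.436825
Pet grooming €69.62: personal services → 0% → €0.00
2% milk (gallon) €4.20: grocery items → 3.5% → €0.147
External SSD (1 TB) €102.65: electronic goods → 9.75% → €10.008375
Mechanical keyboard €147.00: electronic goods → 9.75% → €14.3325
Chicken breast (2 lb) €10.14: grocery items → 3.5% → €0.3549
Hot soup (large) €8.91: ready-to-eat food → 3.5% → €0.31185
Pasta (2 lb) €2.36: grocery items → 3.5% → €0.0826
Pizza slice €3.23: ready-to-eat food → 3.5% → €0.11305
Canned tomatoes €2.62: grocery items → 3.5% → €0.0917
Ground coffee (12 oz) €14.93: grocery items → 3.5% → €0.52255
Unrounded tax sum = €145.40135 → €145.40

€145.40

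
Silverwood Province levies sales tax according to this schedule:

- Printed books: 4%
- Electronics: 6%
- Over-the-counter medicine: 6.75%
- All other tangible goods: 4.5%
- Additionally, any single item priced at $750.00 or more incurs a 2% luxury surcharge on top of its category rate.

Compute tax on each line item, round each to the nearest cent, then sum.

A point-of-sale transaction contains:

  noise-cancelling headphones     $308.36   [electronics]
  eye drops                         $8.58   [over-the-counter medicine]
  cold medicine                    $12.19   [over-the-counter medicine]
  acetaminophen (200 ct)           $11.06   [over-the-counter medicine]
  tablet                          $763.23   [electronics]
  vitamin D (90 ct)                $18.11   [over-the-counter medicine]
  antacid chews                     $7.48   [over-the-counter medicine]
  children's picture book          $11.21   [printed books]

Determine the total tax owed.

$83.88

Noise-cancelling headphones $308.36: electronics → 6% → $18.50
Eye drops $8.58: over-the-counter medicine → 6.75% → $0.58
Cold medicine $12.19: over-the-counter medicine → 6.75% → $0.82
Acetaminophen (200 ct) $11.06: over-the-counter medicine → 6.75% → $0.75
Tablet $763.23: electronics → 6% + 2% surcharge = 8% → $61.06
Vitamin D (90 ct) $18.11: over-the-counter medicine → 6.75% → $1.22
Antacid chews $7.48: over-the-counter medicine → 6.75% → $0.50
Children's picture book $11.21: printed books → 4% → $0.45
Total tax = $18.50 + $0.58 + $0.82 + $0.75 + $61.06 + $1.22 + $0.50 + $0.45 = $83.88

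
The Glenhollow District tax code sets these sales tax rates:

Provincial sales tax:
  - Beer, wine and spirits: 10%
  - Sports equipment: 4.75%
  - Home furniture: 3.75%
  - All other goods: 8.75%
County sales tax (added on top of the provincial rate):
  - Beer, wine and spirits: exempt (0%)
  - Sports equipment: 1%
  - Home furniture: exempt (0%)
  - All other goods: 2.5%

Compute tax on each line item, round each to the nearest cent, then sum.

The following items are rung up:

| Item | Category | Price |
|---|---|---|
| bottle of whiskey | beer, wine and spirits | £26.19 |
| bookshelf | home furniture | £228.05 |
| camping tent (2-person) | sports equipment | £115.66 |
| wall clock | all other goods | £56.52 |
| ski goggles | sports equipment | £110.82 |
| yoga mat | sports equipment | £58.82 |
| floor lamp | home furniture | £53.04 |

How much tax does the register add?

£35.92

Bottle of whiskey £26.19: beer, wine and spirits → 10% + 0% county = 10% → £2.62
Bookshelf £228.05: home furniture → 3.75% + 0% county = 3.75% → £8.55
Camping tent (2-person) £115.66: sports equipment → 4.75% + 1% county = 5.75% → £6.65
Wall clock £56.52: all other goods → 8.75% + 2.5% county = 11.25% → £6.36
Ski goggles £110.82: sports equipment → 4.75% + 1% county = 5.75% → £6.37
Yoga mat £58.82: sports equipment → 4.75% + 1% county = 5.75% → £3.38
Floor lamp £53.04: home furniture → 3.75% + 0% county = 3.75% → £1.99
Total tax = £2.62 + £8.55 + £6.65 + £6.36 + £6.37 + £3.38 + £1.99 = £35.92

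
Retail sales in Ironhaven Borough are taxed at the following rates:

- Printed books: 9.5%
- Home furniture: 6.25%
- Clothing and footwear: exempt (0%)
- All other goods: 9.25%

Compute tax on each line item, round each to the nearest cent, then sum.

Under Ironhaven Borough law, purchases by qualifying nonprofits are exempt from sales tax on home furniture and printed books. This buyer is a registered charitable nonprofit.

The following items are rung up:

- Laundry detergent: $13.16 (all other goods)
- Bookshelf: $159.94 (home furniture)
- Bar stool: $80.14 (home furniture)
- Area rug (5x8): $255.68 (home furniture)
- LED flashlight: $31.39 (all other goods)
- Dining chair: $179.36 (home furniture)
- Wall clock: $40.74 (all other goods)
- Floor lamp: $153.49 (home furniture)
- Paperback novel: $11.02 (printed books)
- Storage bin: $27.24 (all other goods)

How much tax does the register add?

$10.41

Laundry detergent $13.16: all other goods → 9.25% → $1.22
Bookshelf $159.94: home furniture, buyer-exempt → 0% → $0.00
Bar stool $80.14: home furniture, buyer-exempt → 0% → $0.00
Area rug (5x8) $255.68: home furniture, buyer-exempt → 0% → $0.00
LED flashlight $31.39: all other goods → 9.25% → $2.90
Dining chair $179.36: home furniture, buyer-exempt → 0% → $0.00
Wall clock $40.74: all other goods → 9.25% → $3.77
Floor lamp $153.49: home furniture, buyer-exempt → 0% → $0.00
Paperback novel $11.02: printed books, buyer-exempt → 0% → $0.00
Storage bin $27.24: all other goods → 9.25% → $2.52
Total tax = $1.22 + $2.90 + $3.77 + $2.52 = $10.41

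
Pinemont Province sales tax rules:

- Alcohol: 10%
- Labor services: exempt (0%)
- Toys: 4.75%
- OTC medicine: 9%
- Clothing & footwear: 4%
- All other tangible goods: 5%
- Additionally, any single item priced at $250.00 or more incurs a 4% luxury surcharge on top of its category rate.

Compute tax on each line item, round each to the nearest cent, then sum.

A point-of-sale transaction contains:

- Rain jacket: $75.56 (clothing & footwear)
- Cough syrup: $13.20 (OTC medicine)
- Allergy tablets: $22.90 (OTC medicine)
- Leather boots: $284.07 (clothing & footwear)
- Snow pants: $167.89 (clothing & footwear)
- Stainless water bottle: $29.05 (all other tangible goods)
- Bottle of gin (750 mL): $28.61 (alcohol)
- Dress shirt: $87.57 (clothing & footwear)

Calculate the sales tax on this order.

Rain jacket $75.56: clothing & footwear → 4% → $3.02
Cough syrup $13.20: OTC medicine → 9% → $1.19
Allergy tablets $22.90: OTC medicine → 9% → $2.06
Leather boots $284.07: clothing & footwear → 4% + 4% surcharge = 8% → $22.73
Snow pants $167.89: clothing & footwear → 4% → $6.72
Stainless water bottle $29.05: all other tangible goods → 5% → $1.45
Bottle of gin (750 mL) $28.61: alcohol → 10% → $2.86
Dress shirt $87.57: clothing & footwear → 4% → $3.50
Total tax = $3.02 + $1.19 + $2.06 + $22.73 + $6.72 + $1.45 + $2.86 + $3.50 = $43.53

$43.53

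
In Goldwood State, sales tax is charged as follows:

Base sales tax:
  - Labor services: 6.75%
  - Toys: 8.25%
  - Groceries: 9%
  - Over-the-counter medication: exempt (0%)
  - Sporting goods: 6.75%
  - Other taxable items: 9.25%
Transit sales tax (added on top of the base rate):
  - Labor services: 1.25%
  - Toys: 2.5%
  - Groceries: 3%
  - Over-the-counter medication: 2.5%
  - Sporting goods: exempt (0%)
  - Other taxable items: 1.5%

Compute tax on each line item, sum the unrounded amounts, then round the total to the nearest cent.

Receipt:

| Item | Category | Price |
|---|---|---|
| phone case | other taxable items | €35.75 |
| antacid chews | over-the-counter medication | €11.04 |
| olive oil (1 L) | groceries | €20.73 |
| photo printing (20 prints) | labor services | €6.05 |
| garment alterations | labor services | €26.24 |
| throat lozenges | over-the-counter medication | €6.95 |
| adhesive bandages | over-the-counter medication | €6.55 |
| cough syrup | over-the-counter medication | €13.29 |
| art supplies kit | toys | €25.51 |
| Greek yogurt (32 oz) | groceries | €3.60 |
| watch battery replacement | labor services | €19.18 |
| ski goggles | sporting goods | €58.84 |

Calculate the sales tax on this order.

€18.54

Phone case €35.75: other taxable items → 9.25% + 1.5% transit = 10.75% → €3.843125
Antacid chews €11.04: over-the-counter medication → 0% + 2.5% transit = 2.5% → €0.276
Olive oil (1 L) €20.73: groceries → 9% + 3% transit = 12% → €2.4876
Photo printing (20 prints) €6.05: labor services → 6.75% + 1.25% transit = 8% → €0.484
Garment alterations €26.24: labor services → 6.75% + 1.25% transit = 8% → €2.0992
Throat lozenges €6.95: over-the-counter medication → 0% + 2.5% transit = 2.5% → €0.17375
Adhesive bandages €6.55: over-the-counter medication → 0% + 2.5% transit = 2.5% → €0.16375
Cough syrup €13.29: over-the-counter medication → 0% + 2.5% transit = 2.5% → €0.33225
Art supplies kit €25.51: toys → 8.25% + 2.5% transit = 10.75% → €2.742325
Greek yogurt (32 oz) €3.60: groceries → 9% + 3% transit = 12% → €0.432
Watch battery replacement €19.18: labor services → 6.75% + 1.25% transit = 8% → €1.5344
Ski goggles €58.84: sporting goods → 6.75% + 0% transit = 6.75% → €3.9717
Unrounded tax sum = €18.5401 → €18.54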